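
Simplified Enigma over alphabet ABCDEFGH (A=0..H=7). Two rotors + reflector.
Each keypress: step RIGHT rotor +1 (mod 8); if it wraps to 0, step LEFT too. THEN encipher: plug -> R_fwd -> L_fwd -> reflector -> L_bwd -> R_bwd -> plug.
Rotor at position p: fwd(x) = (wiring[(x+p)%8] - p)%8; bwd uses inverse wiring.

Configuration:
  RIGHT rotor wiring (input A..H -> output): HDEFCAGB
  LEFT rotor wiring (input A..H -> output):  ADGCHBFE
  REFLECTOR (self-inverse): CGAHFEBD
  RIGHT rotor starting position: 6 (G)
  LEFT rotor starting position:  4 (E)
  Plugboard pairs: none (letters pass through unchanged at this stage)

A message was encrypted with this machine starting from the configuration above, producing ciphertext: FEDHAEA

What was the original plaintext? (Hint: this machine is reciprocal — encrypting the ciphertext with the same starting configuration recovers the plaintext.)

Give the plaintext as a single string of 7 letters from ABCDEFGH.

Answer: EBEFDCD

Derivation:
Char 1 ('F'): step: R->7, L=4; F->plug->F->R->D->L->A->refl->C->L'->G->R'->E->plug->E
Char 2 ('E'): step: R->0, L->5 (L advanced); E->plug->E->R->C->L->H->refl->D->L'->D->R'->B->plug->B
Char 3 ('D'): step: R->1, L=5; D->plug->D->R->B->L->A->refl->C->L'->H->R'->E->plug->E
Char 4 ('H'): step: R->2, L=5; H->plug->H->R->B->L->A->refl->C->L'->H->R'->F->plug->F
Char 5 ('A'): step: R->3, L=5; A->plug->A->R->C->L->H->refl->D->L'->D->R'->D->plug->D
Char 6 ('E'): step: R->4, L=5; E->plug->E->R->D->L->D->refl->H->L'->C->R'->C->plug->C
Char 7 ('A'): step: R->5, L=5; A->plug->A->R->D->L->D->refl->H->L'->C->R'->D->plug->D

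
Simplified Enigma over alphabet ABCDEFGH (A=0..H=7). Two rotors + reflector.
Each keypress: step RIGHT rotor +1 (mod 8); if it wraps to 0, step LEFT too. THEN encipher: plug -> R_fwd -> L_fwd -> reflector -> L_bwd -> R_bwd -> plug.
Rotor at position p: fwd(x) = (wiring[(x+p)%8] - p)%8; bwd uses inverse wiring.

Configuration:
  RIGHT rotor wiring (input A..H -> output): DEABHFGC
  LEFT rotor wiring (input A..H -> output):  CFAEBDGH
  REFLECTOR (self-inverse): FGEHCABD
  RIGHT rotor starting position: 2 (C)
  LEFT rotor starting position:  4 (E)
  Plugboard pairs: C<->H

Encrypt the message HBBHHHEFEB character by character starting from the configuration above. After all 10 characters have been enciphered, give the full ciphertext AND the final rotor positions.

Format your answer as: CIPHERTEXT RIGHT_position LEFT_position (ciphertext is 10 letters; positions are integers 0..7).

Answer: AAFBBDAGHF 4 5

Derivation:
Char 1 ('H'): step: R->3, L=4; H->plug->C->R->C->L->C->refl->E->L'->G->R'->A->plug->A
Char 2 ('B'): step: R->4, L=4; B->plug->B->R->B->L->H->refl->D->L'->D->R'->A->plug->A
Char 3 ('B'): step: R->5, L=4; B->plug->B->R->B->L->H->refl->D->L'->D->R'->F->plug->F
Char 4 ('H'): step: R->6, L=4; H->plug->C->R->F->L->B->refl->G->L'->E->R'->B->plug->B
Char 5 ('H'): step: R->7, L=4; H->plug->C->R->F->L->B->refl->G->L'->E->R'->B->plug->B
Char 6 ('H'): step: R->0, L->5 (L advanced); H->plug->C->R->A->L->G->refl->B->L'->B->R'->D->plug->D
Char 7 ('E'): step: R->1, L=5; E->plug->E->R->E->L->A->refl->F->L'->D->R'->A->plug->A
Char 8 ('F'): step: R->2, L=5; F->plug->F->R->A->L->G->refl->B->L'->B->R'->G->plug->G
Char 9 ('E'): step: R->3, L=5; E->plug->E->R->H->L->E->refl->C->L'->C->R'->C->plug->H
Char 10 ('B'): step: R->4, L=5; B->plug->B->R->B->L->B->refl->G->L'->A->R'->F->plug->F
Final: ciphertext=AAFBBDAGHF, RIGHT=4, LEFT=5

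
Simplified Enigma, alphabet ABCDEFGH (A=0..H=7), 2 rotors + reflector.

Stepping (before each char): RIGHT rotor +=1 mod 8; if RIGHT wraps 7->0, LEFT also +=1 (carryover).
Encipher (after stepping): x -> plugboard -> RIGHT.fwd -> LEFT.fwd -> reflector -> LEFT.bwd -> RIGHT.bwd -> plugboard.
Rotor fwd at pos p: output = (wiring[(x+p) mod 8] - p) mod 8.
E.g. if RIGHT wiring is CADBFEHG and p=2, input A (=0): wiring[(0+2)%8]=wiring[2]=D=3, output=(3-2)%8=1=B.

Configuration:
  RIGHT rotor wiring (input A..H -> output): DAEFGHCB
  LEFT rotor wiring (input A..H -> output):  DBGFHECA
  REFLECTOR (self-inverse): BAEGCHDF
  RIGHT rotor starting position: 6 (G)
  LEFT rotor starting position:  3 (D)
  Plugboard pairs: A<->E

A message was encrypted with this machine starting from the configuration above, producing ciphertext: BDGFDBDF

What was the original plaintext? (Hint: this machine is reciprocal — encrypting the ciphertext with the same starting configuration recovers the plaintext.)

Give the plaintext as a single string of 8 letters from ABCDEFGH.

Char 1 ('B'): step: R->7, L=3; B->plug->B->R->E->L->F->refl->H->L'->D->R'->H->plug->H
Char 2 ('D'): step: R->0, L->4 (L advanced); D->plug->D->R->F->L->F->refl->H->L'->E->R'->C->plug->C
Char 3 ('G'): step: R->1, L=4; G->plug->G->R->A->L->D->refl->G->L'->C->R'->H->plug->H
Char 4 ('F'): step: R->2, L=4; F->plug->F->R->H->L->B->refl->A->L'->B->R'->G->plug->G
Char 5 ('D'): step: R->3, L=4; D->plug->D->R->H->L->B->refl->A->L'->B->R'->H->plug->H
Char 6 ('B'): step: R->4, L=4; B->plug->B->R->D->L->E->refl->C->L'->G->R'->C->plug->C
Char 7 ('D'): step: R->5, L=4; D->plug->D->R->G->L->C->refl->E->L'->D->R'->E->plug->A
Char 8 ('F'): step: R->6, L=4; F->plug->F->R->H->L->B->refl->A->L'->B->R'->H->plug->H

Answer: HCHGHCAH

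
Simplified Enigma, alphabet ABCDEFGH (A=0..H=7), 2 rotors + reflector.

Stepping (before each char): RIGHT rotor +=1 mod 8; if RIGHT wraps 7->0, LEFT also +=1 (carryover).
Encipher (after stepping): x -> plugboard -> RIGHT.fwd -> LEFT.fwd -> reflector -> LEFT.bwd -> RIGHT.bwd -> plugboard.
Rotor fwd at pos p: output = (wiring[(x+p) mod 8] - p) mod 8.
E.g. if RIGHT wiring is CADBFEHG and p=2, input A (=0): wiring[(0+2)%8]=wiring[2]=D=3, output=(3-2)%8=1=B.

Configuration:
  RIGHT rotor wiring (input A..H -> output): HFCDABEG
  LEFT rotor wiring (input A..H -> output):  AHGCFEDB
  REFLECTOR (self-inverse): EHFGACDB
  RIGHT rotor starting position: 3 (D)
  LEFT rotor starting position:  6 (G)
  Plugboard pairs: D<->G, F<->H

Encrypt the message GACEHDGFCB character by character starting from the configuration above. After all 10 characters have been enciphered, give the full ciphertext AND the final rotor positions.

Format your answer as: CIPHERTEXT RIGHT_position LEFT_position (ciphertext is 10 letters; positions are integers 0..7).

Char 1 ('G'): step: R->4, L=6; G->plug->D->R->C->L->C->refl->F->L'->A->R'->C->plug->C
Char 2 ('A'): step: R->5, L=6; A->plug->A->R->E->L->A->refl->E->L'->F->R'->F->plug->H
Char 3 ('C'): step: R->6, L=6; C->plug->C->R->B->L->D->refl->G->L'->H->R'->D->plug->G
Char 4 ('E'): step: R->7, L=6; E->plug->E->R->E->L->A->refl->E->L'->F->R'->H->plug->F
Char 5 ('H'): step: R->0, L->7 (L advanced); H->plug->F->R->B->L->B->refl->H->L'->D->R'->D->plug->G
Char 6 ('D'): step: R->1, L=7; D->plug->G->R->F->L->G->refl->D->L'->E->R'->A->plug->A
Char 7 ('G'): step: R->2, L=7; G->plug->D->R->H->L->E->refl->A->L'->C->R'->E->plug->E
Char 8 ('F'): step: R->3, L=7; F->plug->H->R->H->L->E->refl->A->L'->C->R'->G->plug->D
Char 9 ('C'): step: R->4, L=7; C->plug->C->R->A->L->C->refl->F->L'->G->R'->G->plug->D
Char 10 ('B'): step: R->5, L=7; B->plug->B->R->H->L->E->refl->A->L'->C->R'->D->plug->G
Final: ciphertext=CHGFGAEDDG, RIGHT=5, LEFT=7

Answer: CHGFGAEDDG 5 7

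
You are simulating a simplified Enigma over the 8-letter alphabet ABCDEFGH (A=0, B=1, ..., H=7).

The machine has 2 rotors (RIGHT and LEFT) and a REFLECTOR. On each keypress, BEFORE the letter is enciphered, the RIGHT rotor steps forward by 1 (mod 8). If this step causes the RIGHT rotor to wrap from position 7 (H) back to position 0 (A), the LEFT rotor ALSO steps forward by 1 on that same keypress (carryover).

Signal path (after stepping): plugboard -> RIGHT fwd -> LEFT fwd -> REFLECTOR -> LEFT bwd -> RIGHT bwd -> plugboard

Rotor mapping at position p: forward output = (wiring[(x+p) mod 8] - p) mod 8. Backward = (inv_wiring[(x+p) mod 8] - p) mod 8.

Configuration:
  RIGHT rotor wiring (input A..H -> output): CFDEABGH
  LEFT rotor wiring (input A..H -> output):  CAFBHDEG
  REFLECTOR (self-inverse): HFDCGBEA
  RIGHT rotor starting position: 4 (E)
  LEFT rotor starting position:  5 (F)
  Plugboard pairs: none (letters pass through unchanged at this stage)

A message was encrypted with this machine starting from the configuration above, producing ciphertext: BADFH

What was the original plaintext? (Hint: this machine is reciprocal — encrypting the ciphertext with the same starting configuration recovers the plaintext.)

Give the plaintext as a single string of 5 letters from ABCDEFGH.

Answer: DFHDA

Derivation:
Char 1 ('B'): step: R->5, L=5; B->plug->B->R->B->L->H->refl->A->L'->F->R'->D->plug->D
Char 2 ('A'): step: R->6, L=5; A->plug->A->R->A->L->G->refl->E->L'->G->R'->F->plug->F
Char 3 ('D'): step: R->7, L=5; D->plug->D->R->E->L->D->refl->C->L'->H->R'->H->plug->H
Char 4 ('F'): step: R->0, L->6 (L advanced); F->plug->F->R->B->L->A->refl->H->L'->E->R'->D->plug->D
Char 5 ('H'): step: R->1, L=6; H->plug->H->R->B->L->A->refl->H->L'->E->R'->A->plug->A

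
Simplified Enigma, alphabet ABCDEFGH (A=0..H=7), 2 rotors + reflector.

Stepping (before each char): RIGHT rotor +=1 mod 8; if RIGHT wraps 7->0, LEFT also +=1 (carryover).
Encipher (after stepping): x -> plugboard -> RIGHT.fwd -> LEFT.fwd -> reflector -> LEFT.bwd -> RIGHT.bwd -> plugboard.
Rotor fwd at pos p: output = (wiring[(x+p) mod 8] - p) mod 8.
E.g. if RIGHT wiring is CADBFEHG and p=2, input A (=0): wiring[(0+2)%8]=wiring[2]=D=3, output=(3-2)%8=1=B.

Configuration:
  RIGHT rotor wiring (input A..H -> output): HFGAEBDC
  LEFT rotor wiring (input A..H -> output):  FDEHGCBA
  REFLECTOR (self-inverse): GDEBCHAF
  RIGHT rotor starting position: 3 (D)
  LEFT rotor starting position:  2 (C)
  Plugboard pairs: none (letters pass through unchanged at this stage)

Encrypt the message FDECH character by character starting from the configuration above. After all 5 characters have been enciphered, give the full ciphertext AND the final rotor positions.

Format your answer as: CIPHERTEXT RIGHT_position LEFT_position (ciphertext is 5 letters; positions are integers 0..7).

Answer: HEFDE 0 3

Derivation:
Char 1 ('F'): step: R->4, L=2; F->plug->F->R->B->L->F->refl->H->L'->E->R'->H->plug->H
Char 2 ('D'): step: R->5, L=2; D->plug->D->R->C->L->E->refl->C->L'->A->R'->E->plug->E
Char 3 ('E'): step: R->6, L=2; E->plug->E->R->A->L->C->refl->E->L'->C->R'->F->plug->F
Char 4 ('C'): step: R->7, L=2; C->plug->C->R->G->L->D->refl->B->L'->H->R'->D->plug->D
Char 5 ('H'): step: R->0, L->3 (L advanced); H->plug->H->R->C->L->H->refl->F->L'->E->R'->E->plug->E
Final: ciphertext=HEFDE, RIGHT=0, LEFT=3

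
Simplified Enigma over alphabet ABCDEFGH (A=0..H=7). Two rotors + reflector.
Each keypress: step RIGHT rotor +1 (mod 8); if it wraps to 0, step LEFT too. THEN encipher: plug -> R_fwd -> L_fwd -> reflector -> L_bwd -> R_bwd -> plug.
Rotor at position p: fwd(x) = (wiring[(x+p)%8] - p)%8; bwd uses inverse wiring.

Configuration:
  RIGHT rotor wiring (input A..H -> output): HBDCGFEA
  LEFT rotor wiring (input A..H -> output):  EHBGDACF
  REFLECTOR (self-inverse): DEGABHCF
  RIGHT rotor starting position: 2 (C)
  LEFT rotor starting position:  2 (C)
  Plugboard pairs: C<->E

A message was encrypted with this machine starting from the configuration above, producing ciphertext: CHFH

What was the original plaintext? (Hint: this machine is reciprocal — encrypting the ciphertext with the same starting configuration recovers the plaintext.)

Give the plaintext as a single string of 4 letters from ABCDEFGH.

Answer: FCEG

Derivation:
Char 1 ('C'): step: R->3, L=2; C->plug->E->R->F->L->D->refl->A->L'->E->R'->F->plug->F
Char 2 ('H'): step: R->4, L=2; H->plug->H->R->G->L->C->refl->G->L'->D->R'->E->plug->C
Char 3 ('F'): step: R->5, L=2; F->plug->F->R->G->L->C->refl->G->L'->D->R'->C->plug->E
Char 4 ('H'): step: R->6, L=2; H->plug->H->R->H->L->F->refl->H->L'->A->R'->G->plug->G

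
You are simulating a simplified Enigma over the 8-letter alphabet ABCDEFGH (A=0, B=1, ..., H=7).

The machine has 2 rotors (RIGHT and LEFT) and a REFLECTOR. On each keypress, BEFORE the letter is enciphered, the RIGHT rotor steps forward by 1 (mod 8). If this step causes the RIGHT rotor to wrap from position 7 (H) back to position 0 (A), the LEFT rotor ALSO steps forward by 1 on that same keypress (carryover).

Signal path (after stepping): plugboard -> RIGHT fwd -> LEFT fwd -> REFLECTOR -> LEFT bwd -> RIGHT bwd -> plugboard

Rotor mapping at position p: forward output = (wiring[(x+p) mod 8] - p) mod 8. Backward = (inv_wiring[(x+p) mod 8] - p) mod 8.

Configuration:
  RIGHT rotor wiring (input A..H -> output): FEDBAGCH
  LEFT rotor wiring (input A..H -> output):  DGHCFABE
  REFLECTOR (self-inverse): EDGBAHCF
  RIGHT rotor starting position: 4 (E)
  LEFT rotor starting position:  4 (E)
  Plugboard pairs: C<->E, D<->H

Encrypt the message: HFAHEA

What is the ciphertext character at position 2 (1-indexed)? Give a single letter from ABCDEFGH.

Char 1 ('H'): step: R->5, L=4; H->plug->D->R->A->L->B->refl->D->L'->G->R'->F->plug->F
Char 2 ('F'): step: R->6, L=4; F->plug->F->R->D->L->A->refl->E->L'->B->R'->B->plug->B

B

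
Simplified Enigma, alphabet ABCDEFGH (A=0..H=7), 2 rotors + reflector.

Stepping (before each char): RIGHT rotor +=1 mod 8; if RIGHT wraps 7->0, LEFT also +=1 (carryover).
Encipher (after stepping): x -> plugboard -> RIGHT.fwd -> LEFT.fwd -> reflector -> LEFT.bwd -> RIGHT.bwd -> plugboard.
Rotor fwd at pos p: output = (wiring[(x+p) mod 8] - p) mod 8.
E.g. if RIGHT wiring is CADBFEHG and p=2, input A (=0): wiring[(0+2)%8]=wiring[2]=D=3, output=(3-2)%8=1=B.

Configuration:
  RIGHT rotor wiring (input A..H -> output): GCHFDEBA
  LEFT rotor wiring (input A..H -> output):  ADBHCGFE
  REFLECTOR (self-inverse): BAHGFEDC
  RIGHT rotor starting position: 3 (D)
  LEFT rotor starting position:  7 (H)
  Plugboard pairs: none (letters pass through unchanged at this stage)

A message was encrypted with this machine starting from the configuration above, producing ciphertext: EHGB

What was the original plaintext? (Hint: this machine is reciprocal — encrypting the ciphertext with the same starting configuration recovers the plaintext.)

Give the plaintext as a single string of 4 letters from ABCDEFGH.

Char 1 ('E'): step: R->4, L=7; E->plug->E->R->C->L->E->refl->F->L'->A->R'->B->plug->B
Char 2 ('H'): step: R->5, L=7; H->plug->H->R->G->L->H->refl->C->L'->D->R'->C->plug->C
Char 3 ('G'): step: R->6, L=7; G->plug->G->R->F->L->D->refl->G->L'->H->R'->F->plug->F
Char 4 ('B'): step: R->7, L=7; B->plug->B->R->H->L->G->refl->D->L'->F->R'->G->plug->G

Answer: BCFG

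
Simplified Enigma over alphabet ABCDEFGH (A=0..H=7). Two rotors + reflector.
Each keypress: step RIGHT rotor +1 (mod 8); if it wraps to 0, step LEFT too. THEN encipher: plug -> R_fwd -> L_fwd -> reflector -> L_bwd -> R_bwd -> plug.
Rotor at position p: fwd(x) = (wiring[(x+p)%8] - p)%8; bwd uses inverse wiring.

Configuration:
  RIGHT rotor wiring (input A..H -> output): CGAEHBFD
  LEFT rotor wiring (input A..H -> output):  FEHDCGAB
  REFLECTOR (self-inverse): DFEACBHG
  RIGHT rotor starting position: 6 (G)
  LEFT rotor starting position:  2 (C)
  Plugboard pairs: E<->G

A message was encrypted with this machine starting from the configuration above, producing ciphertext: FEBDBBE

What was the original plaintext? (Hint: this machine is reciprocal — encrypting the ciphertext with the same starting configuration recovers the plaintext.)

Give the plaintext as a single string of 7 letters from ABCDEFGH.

Char 1 ('F'): step: R->7, L=2; F->plug->F->R->A->L->F->refl->B->L'->B->R'->D->plug->D
Char 2 ('E'): step: R->0, L->3 (L advanced); E->plug->G->R->F->L->C->refl->E->L'->H->R'->E->plug->G
Char 3 ('B'): step: R->1, L=3; B->plug->B->R->H->L->E->refl->C->L'->F->R'->A->plug->A
Char 4 ('D'): step: R->2, L=3; D->plug->D->R->H->L->E->refl->C->L'->F->R'->C->plug->C
Char 5 ('B'): step: R->3, L=3; B->plug->B->R->E->L->G->refl->H->L'->B->R'->A->plug->A
Char 6 ('B'): step: R->4, L=3; B->plug->B->R->F->L->C->refl->E->L'->H->R'->D->plug->D
Char 7 ('E'): step: R->5, L=3; E->plug->G->R->H->L->E->refl->C->L'->F->R'->D->plug->D

Answer: DGACADD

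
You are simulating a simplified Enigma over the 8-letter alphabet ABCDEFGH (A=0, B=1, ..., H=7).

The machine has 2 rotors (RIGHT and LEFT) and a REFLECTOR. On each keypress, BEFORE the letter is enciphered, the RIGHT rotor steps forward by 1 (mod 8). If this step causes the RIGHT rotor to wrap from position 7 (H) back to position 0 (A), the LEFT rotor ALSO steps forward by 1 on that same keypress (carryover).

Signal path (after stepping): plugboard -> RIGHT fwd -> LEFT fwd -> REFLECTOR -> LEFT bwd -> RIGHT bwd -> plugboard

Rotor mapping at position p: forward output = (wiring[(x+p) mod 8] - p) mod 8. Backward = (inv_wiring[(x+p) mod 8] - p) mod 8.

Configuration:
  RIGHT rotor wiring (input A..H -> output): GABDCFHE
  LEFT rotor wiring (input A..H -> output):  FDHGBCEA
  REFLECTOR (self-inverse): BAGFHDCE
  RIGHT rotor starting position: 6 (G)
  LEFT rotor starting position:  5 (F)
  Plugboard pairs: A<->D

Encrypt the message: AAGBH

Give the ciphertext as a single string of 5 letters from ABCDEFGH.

Char 1 ('A'): step: R->7, L=5; A->plug->D->R->C->L->D->refl->F->L'->A->R'->H->plug->H
Char 2 ('A'): step: R->0, L->6 (L advanced); A->plug->D->R->D->L->F->refl->D->L'->G->R'->A->plug->D
Char 3 ('G'): step: R->1, L=6; G->plug->G->R->D->L->F->refl->D->L'->G->R'->F->plug->F
Char 4 ('B'): step: R->2, L=6; B->plug->B->R->B->L->C->refl->G->L'->A->R'->C->plug->C
Char 5 ('H'): step: R->3, L=6; H->plug->H->R->G->L->D->refl->F->L'->D->R'->F->plug->F

Answer: HDFCF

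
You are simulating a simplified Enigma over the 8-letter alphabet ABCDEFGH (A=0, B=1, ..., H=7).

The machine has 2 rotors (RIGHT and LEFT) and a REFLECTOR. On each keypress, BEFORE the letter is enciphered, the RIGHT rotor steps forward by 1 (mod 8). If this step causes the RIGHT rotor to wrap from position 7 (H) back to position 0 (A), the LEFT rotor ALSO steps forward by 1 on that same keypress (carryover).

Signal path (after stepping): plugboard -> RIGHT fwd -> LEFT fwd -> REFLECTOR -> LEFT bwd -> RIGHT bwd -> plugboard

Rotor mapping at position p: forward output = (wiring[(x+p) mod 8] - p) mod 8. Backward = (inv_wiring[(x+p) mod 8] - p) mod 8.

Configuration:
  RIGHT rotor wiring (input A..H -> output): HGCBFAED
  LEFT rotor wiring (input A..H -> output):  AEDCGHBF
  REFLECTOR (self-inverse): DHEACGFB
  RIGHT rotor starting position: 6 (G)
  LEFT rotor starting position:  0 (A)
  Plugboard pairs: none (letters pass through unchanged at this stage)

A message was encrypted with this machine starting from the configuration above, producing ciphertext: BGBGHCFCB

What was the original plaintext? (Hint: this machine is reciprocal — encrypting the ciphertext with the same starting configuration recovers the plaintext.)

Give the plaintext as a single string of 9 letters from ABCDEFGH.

Char 1 ('B'): step: R->7, L=0; B->plug->B->R->A->L->A->refl->D->L'->C->R'->E->plug->E
Char 2 ('G'): step: R->0, L->1 (L advanced); G->plug->G->R->E->L->G->refl->F->L'->D->R'->H->plug->H
Char 3 ('B'): step: R->1, L=1; B->plug->B->R->B->L->C->refl->E->L'->G->R'->H->plug->H
Char 4 ('G'): step: R->2, L=1; G->plug->G->R->F->L->A->refl->D->L'->A->R'->A->plug->A
Char 5 ('H'): step: R->3, L=1; H->plug->H->R->H->L->H->refl->B->L'->C->R'->B->plug->B
Char 6 ('C'): step: R->4, L=1; C->plug->C->R->A->L->D->refl->A->L'->F->R'->H->plug->H
Char 7 ('F'): step: R->5, L=1; F->plug->F->R->F->L->A->refl->D->L'->A->R'->H->plug->H
Char 8 ('C'): step: R->6, L=1; C->plug->C->R->B->L->C->refl->E->L'->G->R'->A->plug->A
Char 9 ('B'): step: R->7, L=1; B->plug->B->R->A->L->D->refl->A->L'->F->R'->H->plug->H

Answer: EHHABHHAH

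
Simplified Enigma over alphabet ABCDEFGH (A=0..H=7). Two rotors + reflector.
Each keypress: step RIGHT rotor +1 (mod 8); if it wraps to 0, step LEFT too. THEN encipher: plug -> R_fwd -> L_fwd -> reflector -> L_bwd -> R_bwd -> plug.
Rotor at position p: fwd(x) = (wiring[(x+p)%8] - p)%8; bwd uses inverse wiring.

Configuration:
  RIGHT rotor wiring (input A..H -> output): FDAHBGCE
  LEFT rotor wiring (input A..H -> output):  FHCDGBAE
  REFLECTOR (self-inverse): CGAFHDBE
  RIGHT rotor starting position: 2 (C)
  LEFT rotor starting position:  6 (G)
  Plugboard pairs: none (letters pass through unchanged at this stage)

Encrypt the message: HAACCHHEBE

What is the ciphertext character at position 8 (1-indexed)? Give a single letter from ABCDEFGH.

Char 1 ('H'): step: R->3, L=6; H->plug->H->R->F->L->F->refl->D->L'->H->R'->D->plug->D
Char 2 ('A'): step: R->4, L=6; A->plug->A->R->F->L->F->refl->D->L'->H->R'->F->plug->F
Char 3 ('A'): step: R->5, L=6; A->plug->A->R->B->L->G->refl->B->L'->D->R'->F->plug->F
Char 4 ('C'): step: R->6, L=6; C->plug->C->R->H->L->D->refl->F->L'->F->R'->D->plug->D
Char 5 ('C'): step: R->7, L=6; C->plug->C->R->E->L->E->refl->H->L'->C->R'->F->plug->F
Char 6 ('H'): step: R->0, L->7 (L advanced); H->plug->H->R->E->L->E->refl->H->L'->F->R'->A->plug->A
Char 7 ('H'): step: R->1, L=7; H->plug->H->R->E->L->E->refl->H->L'->F->R'->E->plug->E
Char 8 ('E'): step: R->2, L=7; E->plug->E->R->A->L->F->refl->D->L'->D->R'->G->plug->G

G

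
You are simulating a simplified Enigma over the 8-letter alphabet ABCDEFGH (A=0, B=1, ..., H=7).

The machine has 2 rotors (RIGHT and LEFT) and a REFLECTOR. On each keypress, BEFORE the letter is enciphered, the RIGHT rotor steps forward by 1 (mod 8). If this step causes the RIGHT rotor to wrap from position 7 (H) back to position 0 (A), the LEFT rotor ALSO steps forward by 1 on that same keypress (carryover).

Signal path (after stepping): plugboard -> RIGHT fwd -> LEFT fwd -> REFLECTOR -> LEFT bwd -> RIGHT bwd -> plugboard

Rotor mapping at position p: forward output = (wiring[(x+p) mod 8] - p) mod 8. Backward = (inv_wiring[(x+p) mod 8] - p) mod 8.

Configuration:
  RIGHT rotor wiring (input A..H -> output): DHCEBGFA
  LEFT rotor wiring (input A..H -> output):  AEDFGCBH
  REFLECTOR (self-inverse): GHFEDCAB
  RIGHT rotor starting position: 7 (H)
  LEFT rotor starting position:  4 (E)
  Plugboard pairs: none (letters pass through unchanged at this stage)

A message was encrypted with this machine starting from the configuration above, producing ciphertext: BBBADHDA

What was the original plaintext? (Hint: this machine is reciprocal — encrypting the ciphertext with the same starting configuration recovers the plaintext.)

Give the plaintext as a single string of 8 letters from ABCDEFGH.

Char 1 ('B'): step: R->0, L->5 (L advanced); B->plug->B->R->H->L->B->refl->H->L'->E->R'->D->plug->D
Char 2 ('B'): step: R->1, L=5; B->plug->B->R->B->L->E->refl->D->L'->D->R'->C->plug->C
Char 3 ('B'): step: R->2, L=5; B->plug->B->R->C->L->C->refl->F->L'->A->R'->A->plug->A
Char 4 ('A'): step: R->3, L=5; A->plug->A->R->B->L->E->refl->D->L'->D->R'->C->plug->C
Char 5 ('D'): step: R->4, L=5; D->plug->D->R->E->L->H->refl->B->L'->H->R'->E->plug->E
Char 6 ('H'): step: R->5, L=5; H->plug->H->R->E->L->H->refl->B->L'->H->R'->G->plug->G
Char 7 ('D'): step: R->6, L=5; D->plug->D->R->B->L->E->refl->D->L'->D->R'->G->plug->G
Char 8 ('A'): step: R->7, L=5; A->plug->A->R->B->L->E->refl->D->L'->D->R'->D->plug->D

Answer: DCACEGGD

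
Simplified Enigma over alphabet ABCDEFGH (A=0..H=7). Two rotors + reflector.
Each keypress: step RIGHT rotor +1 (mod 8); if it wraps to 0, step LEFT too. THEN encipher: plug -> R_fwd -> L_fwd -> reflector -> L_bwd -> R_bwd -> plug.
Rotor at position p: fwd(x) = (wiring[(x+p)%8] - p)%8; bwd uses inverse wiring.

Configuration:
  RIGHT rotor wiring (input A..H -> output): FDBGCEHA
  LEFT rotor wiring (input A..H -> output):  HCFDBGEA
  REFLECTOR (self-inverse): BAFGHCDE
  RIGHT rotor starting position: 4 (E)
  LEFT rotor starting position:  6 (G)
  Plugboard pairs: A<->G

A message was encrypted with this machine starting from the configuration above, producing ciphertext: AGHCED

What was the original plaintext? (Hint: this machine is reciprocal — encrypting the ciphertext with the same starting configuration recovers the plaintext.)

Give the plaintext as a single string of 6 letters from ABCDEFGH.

Char 1 ('A'): step: R->5, L=6; A->plug->G->R->B->L->C->refl->F->L'->F->R'->H->plug->H
Char 2 ('G'): step: R->6, L=6; G->plug->A->R->B->L->C->refl->F->L'->F->R'->D->plug->D
Char 3 ('H'): step: R->7, L=6; H->plug->H->R->A->L->G->refl->D->L'->G->R'->B->plug->B
Char 4 ('C'): step: R->0, L->7 (L advanced); C->plug->C->R->B->L->A->refl->B->L'->A->R'->H->plug->H
Char 5 ('E'): step: R->1, L=7; E->plug->E->R->D->L->G->refl->D->L'->C->R'->A->plug->G
Char 6 ('D'): step: R->2, L=7; D->plug->D->R->C->L->D->refl->G->L'->D->R'->G->plug->A

Answer: HDBHGA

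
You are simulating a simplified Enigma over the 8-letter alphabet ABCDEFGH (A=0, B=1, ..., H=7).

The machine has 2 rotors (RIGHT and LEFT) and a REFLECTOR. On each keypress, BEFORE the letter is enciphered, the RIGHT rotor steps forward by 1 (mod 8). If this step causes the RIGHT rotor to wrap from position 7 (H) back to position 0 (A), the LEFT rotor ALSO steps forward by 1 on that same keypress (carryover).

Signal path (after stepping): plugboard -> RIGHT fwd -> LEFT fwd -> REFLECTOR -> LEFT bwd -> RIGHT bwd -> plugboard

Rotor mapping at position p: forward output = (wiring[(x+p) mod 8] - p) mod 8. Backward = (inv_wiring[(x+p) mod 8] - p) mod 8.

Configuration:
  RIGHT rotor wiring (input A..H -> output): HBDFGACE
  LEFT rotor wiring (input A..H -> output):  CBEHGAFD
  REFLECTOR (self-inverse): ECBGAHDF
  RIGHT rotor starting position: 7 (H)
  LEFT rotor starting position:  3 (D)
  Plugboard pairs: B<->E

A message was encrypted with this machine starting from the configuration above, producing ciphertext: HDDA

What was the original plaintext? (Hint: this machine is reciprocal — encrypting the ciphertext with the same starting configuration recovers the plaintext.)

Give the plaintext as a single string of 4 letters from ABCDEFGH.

Char 1 ('H'): step: R->0, L->4 (L advanced); H->plug->H->R->E->L->G->refl->D->L'->H->R'->A->plug->A
Char 2 ('D'): step: R->1, L=4; D->plug->D->R->F->L->F->refl->H->L'->D->R'->G->plug->G
Char 3 ('D'): step: R->2, L=4; D->plug->D->R->G->L->A->refl->E->L'->B->R'->A->plug->A
Char 4 ('A'): step: R->3, L=4; A->plug->A->R->C->L->B->refl->C->L'->A->R'->H->plug->H

Answer: AGAH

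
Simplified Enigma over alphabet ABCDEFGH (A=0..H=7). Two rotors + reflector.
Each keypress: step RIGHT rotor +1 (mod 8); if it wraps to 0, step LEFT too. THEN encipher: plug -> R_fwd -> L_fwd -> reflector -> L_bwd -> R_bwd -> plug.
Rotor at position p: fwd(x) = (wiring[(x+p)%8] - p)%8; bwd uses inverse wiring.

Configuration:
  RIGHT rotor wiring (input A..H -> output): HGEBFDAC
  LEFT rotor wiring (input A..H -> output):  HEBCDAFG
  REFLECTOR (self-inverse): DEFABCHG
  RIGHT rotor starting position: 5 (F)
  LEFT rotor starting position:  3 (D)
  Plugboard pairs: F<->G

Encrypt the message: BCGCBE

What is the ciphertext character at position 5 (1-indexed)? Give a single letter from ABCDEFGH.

Char 1 ('B'): step: R->6, L=3; B->plug->B->R->E->L->D->refl->A->L'->B->R'->C->plug->C
Char 2 ('C'): step: R->7, L=3; C->plug->C->R->H->L->G->refl->H->L'->A->R'->B->plug->B
Char 3 ('G'): step: R->0, L->4 (L advanced); G->plug->F->R->D->L->C->refl->F->L'->G->R'->B->plug->B
Char 4 ('C'): step: R->1, L=4; C->plug->C->R->A->L->H->refl->G->L'->H->R'->F->plug->G
Char 5 ('B'): step: R->2, L=4; B->plug->B->R->H->L->G->refl->H->L'->A->R'->F->plug->G

G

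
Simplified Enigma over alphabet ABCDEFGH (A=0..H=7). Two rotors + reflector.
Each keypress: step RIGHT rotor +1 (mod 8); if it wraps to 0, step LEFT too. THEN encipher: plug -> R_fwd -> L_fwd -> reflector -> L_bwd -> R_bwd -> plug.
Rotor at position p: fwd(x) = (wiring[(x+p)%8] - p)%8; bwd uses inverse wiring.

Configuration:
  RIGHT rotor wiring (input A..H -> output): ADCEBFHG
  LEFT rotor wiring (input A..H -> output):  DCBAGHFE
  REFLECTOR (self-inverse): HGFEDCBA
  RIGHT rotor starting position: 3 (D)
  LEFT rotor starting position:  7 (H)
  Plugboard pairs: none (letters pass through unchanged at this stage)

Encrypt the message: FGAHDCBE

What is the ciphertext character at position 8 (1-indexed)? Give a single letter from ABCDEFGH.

Char 1 ('F'): step: R->4, L=7; F->plug->F->R->H->L->G->refl->B->L'->E->R'->E->plug->E
Char 2 ('G'): step: R->5, L=7; G->plug->G->R->H->L->G->refl->B->L'->E->R'->H->plug->H
Char 3 ('A'): step: R->6, L=7; A->plug->A->R->B->L->E->refl->D->L'->C->R'->C->plug->C
Char 4 ('H'): step: R->7, L=7; H->plug->H->R->A->L->F->refl->C->L'->D->R'->D->plug->D
Char 5 ('D'): step: R->0, L->0 (L advanced); D->plug->D->R->E->L->G->refl->B->L'->C->R'->C->plug->C
Char 6 ('C'): step: R->1, L=0; C->plug->C->R->D->L->A->refl->H->L'->F->R'->G->plug->G
Char 7 ('B'): step: R->2, L=0; B->plug->B->R->C->L->B->refl->G->L'->E->R'->F->plug->F
Char 8 ('E'): step: R->3, L=0; E->plug->E->R->D->L->A->refl->H->L'->F->R'->F->plug->F

F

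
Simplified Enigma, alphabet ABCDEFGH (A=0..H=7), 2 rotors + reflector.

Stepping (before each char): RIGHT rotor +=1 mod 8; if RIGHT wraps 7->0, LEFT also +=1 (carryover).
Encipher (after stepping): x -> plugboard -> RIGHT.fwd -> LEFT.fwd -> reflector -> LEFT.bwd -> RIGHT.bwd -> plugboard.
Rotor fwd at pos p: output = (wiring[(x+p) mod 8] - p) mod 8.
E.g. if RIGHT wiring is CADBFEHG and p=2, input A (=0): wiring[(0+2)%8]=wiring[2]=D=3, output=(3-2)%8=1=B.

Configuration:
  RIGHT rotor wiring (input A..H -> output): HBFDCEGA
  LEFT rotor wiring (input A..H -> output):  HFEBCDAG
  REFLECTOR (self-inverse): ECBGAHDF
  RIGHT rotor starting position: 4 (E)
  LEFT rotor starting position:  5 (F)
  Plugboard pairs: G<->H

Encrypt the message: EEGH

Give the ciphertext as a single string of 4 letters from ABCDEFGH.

Answer: HFHB

Derivation:
Char 1 ('E'): step: R->5, L=5; E->plug->E->R->E->L->A->refl->E->L'->G->R'->G->plug->H
Char 2 ('E'): step: R->6, L=5; E->plug->E->R->H->L->F->refl->H->L'->F->R'->F->plug->F
Char 3 ('G'): step: R->7, L=5; G->plug->H->R->H->L->F->refl->H->L'->F->R'->G->plug->H
Char 4 ('H'): step: R->0, L->6 (L advanced); H->plug->G->R->G->L->E->refl->A->L'->B->R'->B->plug->B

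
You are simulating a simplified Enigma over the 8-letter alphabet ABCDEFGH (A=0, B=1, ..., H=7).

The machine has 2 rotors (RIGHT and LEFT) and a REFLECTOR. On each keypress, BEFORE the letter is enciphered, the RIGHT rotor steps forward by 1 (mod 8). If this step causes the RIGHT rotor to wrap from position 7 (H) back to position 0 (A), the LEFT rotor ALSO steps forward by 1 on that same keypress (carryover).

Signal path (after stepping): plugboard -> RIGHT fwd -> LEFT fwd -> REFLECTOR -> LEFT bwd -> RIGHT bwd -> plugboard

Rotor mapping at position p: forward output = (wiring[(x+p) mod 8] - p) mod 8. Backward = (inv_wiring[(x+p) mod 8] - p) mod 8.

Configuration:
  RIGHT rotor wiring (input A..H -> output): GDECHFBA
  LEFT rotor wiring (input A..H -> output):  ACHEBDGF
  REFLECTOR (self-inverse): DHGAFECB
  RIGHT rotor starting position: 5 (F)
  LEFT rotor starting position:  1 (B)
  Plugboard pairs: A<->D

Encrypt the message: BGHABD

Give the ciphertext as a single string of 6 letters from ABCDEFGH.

Char 1 ('B'): step: R->6, L=1; B->plug->B->R->C->L->D->refl->A->L'->D->R'->A->plug->D
Char 2 ('G'): step: R->7, L=1; G->plug->G->R->G->L->E->refl->F->L'->F->R'->D->plug->A
Char 3 ('H'): step: R->0, L->2 (L advanced); H->plug->H->R->A->L->F->refl->E->L'->E->R'->C->plug->C
Char 4 ('A'): step: R->1, L=2; A->plug->D->R->G->L->G->refl->C->L'->B->R'->C->plug->C
Char 5 ('B'): step: R->2, L=2; B->plug->B->R->A->L->F->refl->E->L'->E->R'->G->plug->G
Char 6 ('D'): step: R->3, L=2; D->plug->A->R->H->L->A->refl->D->L'->F->R'->E->plug->E

Answer: DACCGE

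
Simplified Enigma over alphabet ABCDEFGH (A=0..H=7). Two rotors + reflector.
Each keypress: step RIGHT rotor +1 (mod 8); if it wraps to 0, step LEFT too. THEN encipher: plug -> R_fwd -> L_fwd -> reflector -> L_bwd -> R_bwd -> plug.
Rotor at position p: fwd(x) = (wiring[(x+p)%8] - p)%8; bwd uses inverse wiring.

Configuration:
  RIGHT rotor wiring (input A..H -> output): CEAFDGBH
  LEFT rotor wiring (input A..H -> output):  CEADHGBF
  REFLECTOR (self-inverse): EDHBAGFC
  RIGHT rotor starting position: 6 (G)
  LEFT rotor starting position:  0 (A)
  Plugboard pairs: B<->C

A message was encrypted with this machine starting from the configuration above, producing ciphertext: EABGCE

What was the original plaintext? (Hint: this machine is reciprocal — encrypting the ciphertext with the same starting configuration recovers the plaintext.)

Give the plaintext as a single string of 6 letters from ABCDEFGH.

Char 1 ('E'): step: R->7, L=0; E->plug->E->R->G->L->B->refl->D->L'->D->R'->B->plug->C
Char 2 ('A'): step: R->0, L->1 (L advanced); A->plug->A->R->C->L->C->refl->H->L'->B->R'->G->plug->G
Char 3 ('B'): step: R->1, L=1; B->plug->C->R->E->L->F->refl->G->L'->D->R'->A->plug->A
Char 4 ('G'): step: R->2, L=1; G->plug->G->R->A->L->D->refl->B->L'->H->R'->E->plug->E
Char 5 ('C'): step: R->3, L=1; C->plug->B->R->A->L->D->refl->B->L'->H->R'->F->plug->F
Char 6 ('E'): step: R->4, L=1; E->plug->E->R->G->L->E->refl->A->L'->F->R'->C->plug->B

Answer: CGAEFB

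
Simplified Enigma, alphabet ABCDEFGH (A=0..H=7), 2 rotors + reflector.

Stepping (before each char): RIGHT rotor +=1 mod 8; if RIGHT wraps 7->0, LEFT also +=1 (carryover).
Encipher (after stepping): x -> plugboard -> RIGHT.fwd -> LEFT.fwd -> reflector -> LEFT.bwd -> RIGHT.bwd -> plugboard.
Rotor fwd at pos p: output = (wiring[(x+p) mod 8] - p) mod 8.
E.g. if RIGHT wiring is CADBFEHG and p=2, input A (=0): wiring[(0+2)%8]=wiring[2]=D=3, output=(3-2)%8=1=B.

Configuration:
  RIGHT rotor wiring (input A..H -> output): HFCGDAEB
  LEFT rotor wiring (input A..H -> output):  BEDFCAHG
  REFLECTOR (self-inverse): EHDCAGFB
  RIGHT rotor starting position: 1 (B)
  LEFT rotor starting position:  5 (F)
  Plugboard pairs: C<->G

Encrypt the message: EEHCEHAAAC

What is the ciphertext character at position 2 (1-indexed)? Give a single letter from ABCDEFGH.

Char 1 ('E'): step: R->2, L=5; E->plug->E->R->C->L->B->refl->H->L'->E->R'->B->plug->B
Char 2 ('E'): step: R->3, L=5; E->plug->E->R->G->L->A->refl->E->L'->D->R'->A->plug->A

A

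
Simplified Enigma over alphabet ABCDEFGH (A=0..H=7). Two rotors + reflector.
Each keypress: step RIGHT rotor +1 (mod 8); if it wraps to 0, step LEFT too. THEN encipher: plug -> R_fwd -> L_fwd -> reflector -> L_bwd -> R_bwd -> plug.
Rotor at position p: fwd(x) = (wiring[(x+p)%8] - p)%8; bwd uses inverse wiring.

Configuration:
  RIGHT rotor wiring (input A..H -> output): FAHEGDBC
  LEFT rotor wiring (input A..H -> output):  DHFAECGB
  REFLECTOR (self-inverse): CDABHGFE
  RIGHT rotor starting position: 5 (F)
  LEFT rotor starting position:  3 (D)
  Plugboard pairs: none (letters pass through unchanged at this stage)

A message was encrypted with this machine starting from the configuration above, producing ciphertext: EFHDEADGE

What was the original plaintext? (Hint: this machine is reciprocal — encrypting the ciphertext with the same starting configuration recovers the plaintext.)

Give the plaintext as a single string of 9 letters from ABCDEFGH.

Answer: AEBBCBCBA

Derivation:
Char 1 ('E'): step: R->6, L=3; E->plug->E->R->B->L->B->refl->D->L'->D->R'->A->plug->A
Char 2 ('F'): step: R->7, L=3; F->plug->F->R->H->L->C->refl->A->L'->F->R'->E->plug->E
Char 3 ('H'): step: R->0, L->4 (L advanced); H->plug->H->R->C->L->C->refl->A->L'->A->R'->B->plug->B
Char 4 ('D'): step: R->1, L=4; D->plug->D->R->F->L->D->refl->B->L'->G->R'->B->plug->B
Char 5 ('E'): step: R->2, L=4; E->plug->E->R->H->L->E->refl->H->L'->E->R'->C->plug->C
Char 6 ('A'): step: R->3, L=4; A->plug->A->R->B->L->G->refl->F->L'->D->R'->B->plug->B
Char 7 ('D'): step: R->4, L=4; D->plug->D->R->G->L->B->refl->D->L'->F->R'->C->plug->C
Char 8 ('G'): step: R->5, L=4; G->plug->G->R->H->L->E->refl->H->L'->E->R'->B->plug->B
Char 9 ('E'): step: R->6, L=4; E->plug->E->R->B->L->G->refl->F->L'->D->R'->A->plug->A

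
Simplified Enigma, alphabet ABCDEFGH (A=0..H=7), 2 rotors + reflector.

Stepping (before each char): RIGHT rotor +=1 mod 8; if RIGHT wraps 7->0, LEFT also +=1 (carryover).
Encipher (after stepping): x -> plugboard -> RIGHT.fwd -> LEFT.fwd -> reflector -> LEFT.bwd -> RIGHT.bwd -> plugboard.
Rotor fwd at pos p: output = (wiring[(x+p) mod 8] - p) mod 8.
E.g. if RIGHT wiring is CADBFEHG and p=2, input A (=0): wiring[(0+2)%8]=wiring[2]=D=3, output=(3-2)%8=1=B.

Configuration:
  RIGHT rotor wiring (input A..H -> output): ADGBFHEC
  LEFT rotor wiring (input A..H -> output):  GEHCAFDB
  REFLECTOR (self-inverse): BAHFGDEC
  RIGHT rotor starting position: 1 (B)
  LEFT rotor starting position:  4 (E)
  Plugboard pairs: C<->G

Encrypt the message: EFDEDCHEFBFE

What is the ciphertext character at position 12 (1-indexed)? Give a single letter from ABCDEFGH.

Char 1 ('E'): step: R->2, L=4; E->plug->E->R->C->L->H->refl->C->L'->E->R'->A->plug->A
Char 2 ('F'): step: R->3, L=4; F->plug->F->R->F->L->A->refl->B->L'->B->R'->D->plug->D
Char 3 ('D'): step: R->4, L=4; D->plug->D->R->G->L->D->refl->F->L'->D->R'->B->plug->B
Char 4 ('E'): step: R->5, L=4; E->plug->E->R->G->L->D->refl->F->L'->D->R'->D->plug->D
Char 5 ('D'): step: R->6, L=4; D->plug->D->R->F->L->A->refl->B->L'->B->R'->H->plug->H
Char 6 ('C'): step: R->7, L=4; C->plug->G->R->A->L->E->refl->G->L'->H->R'->D->plug->D
Char 7 ('H'): step: R->0, L->5 (L advanced); H->plug->H->R->C->L->E->refl->G->L'->B->R'->D->plug->D
Char 8 ('E'): step: R->1, L=5; E->plug->E->R->G->L->F->refl->D->L'->H->R'->H->plug->H
Char 9 ('F'): step: R->2, L=5; F->plug->F->R->A->L->A->refl->B->L'->D->R'->C->plug->G
Char 10 ('B'): step: R->3, L=5; B->plug->B->R->C->L->E->refl->G->L'->B->R'->D->plug->D
Char 11 ('F'): step: R->4, L=5; F->plug->F->R->H->L->D->refl->F->L'->G->R'->D->plug->D
Char 12 ('E'): step: R->5, L=5; E->plug->E->R->G->L->F->refl->D->L'->H->R'->B->plug->B

B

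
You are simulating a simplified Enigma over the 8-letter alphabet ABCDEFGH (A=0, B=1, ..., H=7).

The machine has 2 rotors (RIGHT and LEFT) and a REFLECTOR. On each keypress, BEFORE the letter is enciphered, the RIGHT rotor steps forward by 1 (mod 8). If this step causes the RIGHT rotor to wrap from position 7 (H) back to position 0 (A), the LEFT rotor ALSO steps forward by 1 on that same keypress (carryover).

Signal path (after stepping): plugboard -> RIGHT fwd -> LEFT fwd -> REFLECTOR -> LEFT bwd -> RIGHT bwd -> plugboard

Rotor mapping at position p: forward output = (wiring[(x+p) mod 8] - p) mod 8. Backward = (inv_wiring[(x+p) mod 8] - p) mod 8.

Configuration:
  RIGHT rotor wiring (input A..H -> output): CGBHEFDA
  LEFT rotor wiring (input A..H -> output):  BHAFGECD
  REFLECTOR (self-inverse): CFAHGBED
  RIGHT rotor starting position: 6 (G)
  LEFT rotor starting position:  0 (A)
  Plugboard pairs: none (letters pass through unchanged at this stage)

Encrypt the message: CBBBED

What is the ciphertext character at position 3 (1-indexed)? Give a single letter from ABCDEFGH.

Char 1 ('C'): step: R->7, L=0; C->plug->C->R->H->L->D->refl->H->L'->B->R'->A->plug->A
Char 2 ('B'): step: R->0, L->1 (L advanced); B->plug->B->R->G->L->C->refl->A->L'->H->R'->D->plug->D
Char 3 ('B'): step: R->1, L=1; B->plug->B->R->A->L->G->refl->E->L'->C->R'->F->plug->F

F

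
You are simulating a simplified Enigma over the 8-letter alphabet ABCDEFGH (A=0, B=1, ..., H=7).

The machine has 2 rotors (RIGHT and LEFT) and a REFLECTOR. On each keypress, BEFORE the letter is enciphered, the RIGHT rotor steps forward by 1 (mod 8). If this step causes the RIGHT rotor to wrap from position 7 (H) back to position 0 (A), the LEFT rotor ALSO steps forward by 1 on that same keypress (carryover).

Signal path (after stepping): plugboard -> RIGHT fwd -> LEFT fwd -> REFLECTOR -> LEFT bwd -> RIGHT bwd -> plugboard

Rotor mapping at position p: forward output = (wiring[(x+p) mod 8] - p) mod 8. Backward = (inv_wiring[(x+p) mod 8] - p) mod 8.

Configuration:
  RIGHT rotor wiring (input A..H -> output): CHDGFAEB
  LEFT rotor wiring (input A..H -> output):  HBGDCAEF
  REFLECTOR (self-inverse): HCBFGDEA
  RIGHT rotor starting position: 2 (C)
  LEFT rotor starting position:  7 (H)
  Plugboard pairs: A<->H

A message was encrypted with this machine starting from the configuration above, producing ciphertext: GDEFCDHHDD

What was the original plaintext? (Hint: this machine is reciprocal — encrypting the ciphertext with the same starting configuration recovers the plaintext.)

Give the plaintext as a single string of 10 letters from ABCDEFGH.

Char 1 ('G'): step: R->3, L=7; G->plug->G->R->E->L->E->refl->G->L'->A->R'->H->plug->A
Char 2 ('D'): step: R->4, L=7; D->plug->D->R->F->L->D->refl->F->L'->H->R'->G->plug->G
Char 3 ('E'): step: R->5, L=7; E->plug->E->R->C->L->C->refl->B->L'->G->R'->F->plug->F
Char 4 ('F'): step: R->6, L=7; F->plug->F->R->A->L->G->refl->E->L'->E->R'->C->plug->C
Char 5 ('C'): step: R->7, L=7; C->plug->C->R->A->L->G->refl->E->L'->E->R'->D->plug->D
Char 6 ('D'): step: R->0, L->0 (L advanced); D->plug->D->R->G->L->E->refl->G->L'->C->R'->A->plug->H
Char 7 ('H'): step: R->1, L=0; H->plug->A->R->G->L->E->refl->G->L'->C->R'->B->plug->B
Char 8 ('H'): step: R->2, L=0; H->plug->A->R->B->L->B->refl->C->L'->E->R'->B->plug->B
Char 9 ('D'): step: R->3, L=0; D->plug->D->R->B->L->B->refl->C->L'->E->R'->G->plug->G
Char 10 ('D'): step: R->4, L=0; D->plug->D->R->F->L->A->refl->H->L'->A->R'->C->plug->C

Answer: AGFCDHBBGC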